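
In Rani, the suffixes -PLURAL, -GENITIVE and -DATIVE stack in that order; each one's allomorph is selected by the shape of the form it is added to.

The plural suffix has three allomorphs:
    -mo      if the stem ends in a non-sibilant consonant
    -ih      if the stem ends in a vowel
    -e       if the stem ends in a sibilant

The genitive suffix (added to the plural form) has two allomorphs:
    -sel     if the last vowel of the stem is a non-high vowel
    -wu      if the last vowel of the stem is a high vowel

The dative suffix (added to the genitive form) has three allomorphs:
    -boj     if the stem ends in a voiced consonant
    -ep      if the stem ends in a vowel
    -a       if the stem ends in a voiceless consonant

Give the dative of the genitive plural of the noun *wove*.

Since the final sound of *wove* is /e/ (a vowel), it takes -ih, giving *woveih*.
The plural form *woveih* — last vowel /i/ (a high vowel) → -wu → *woveihwu*.
The final sound of the genitive form *woveihwu* is /u/, which is a vowel, so the dative suffix is -ep, giving *woveihwuep*.

woveihwuep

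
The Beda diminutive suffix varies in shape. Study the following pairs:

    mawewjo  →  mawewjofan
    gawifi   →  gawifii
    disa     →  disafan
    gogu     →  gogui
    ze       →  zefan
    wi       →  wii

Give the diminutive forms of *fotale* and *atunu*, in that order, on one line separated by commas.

Looking at the last vowel of each stem: -i when the last vowel of the stem is a high vowel (*gawifi*, *gogu*, *wi*); -fan when the last vowel of the stem is a non-high vowel (*mawewjo*, *disa*, *ze*).
*fotale*: last vowel = /e/, a non-high vowel → -fan → *fotalefan*.
*atunu* — last vowel /u/ (a high vowel) → -i → *atunui*.

fotalefan, atunui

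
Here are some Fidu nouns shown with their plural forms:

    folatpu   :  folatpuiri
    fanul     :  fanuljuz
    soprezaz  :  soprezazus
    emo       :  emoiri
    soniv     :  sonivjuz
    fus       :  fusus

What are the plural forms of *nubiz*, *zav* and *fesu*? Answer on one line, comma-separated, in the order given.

The alternation tracks the final sound of the stem — -us when the stem ends in a sibilant (*soprezaz*, *fus*); -juz when the stem ends in a non-sibilant consonant (*fanul*, *soniv*); -iri when the stem ends in a vowel (*folatpu*, *emo*).
Since the final sound of *nubiz* is /z/ (a sibilant), it takes -us, giving *nubizus*.
*zav* — final sound /v/ (a non-sibilant consonant) → -juz → *zavjuz*.
Since the final sound of *fesu* is /u/ (a vowel), it takes -iri, giving *fesuiri*.

nubizus, zavjuz, fesuiri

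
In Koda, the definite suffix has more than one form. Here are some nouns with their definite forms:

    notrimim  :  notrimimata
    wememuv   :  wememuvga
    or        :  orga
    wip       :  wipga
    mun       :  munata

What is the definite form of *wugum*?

The alternation tracks the final consonant of the stem — -ata when the stem ends in a nasal (*notrimim*, *mun*); -ga when the stem ends in a non-nasal consonant (*wememuv*, *or*, *wip*).
Since the final consonant of *wugum* is /m/ (a nasal), it takes -ata, giving *wugumata*.

wugumata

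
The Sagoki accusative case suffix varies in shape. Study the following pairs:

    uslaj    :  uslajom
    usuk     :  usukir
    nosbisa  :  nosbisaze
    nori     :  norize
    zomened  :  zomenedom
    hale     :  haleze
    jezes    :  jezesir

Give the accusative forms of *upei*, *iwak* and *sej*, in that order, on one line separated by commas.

The alternation tracks the final sound of the stem — -ir when the stem ends in a voiceless consonant (*usuk*, *jezes*); -om when the stem ends in a voiced consonant (*uslaj*, *zomened*); -ze when the stem ends in a vowel (*nosbisa*, *nori*, *hale*).
Since the final sound of *upei* is /i/ (a vowel), it takes -ze, giving *upeize*.
*iwak*: final sound = /k/, a voiceless consonant → -ir → *iwakir*.
The final sound of *sej* is /j/, which is a voiced consonant, so the suffix is -om, giving *sejom*.

upeize, iwakir, sejom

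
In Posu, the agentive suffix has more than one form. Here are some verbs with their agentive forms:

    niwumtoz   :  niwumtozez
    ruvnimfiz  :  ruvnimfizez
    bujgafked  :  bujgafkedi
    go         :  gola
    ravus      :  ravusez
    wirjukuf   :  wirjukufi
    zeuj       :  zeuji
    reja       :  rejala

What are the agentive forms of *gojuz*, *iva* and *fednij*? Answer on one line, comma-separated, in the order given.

gojuzez, ivala, fedniji

The pattern is sibilance of the final sound: -ez when the stem ends in a sibilant (*niwumtoz*, *ruvnimfiz*, *ravus*); -i when the stem ends in a non-sibilant consonant (*bujgafked*, *wirjukuf*, *zeuj*); -la when the stem ends in a vowel (*go*, *reja*).
Since the final sound of *gojuz* is /z/ (a sibilant), it takes -ez, giving *gojuzez*.
Since the final sound of *iva* is /a/ (a vowel), it takes -la, giving *ivala*.
*fednij*: final sound = /j/, a non-sibilant consonant → -i → *fedniji*.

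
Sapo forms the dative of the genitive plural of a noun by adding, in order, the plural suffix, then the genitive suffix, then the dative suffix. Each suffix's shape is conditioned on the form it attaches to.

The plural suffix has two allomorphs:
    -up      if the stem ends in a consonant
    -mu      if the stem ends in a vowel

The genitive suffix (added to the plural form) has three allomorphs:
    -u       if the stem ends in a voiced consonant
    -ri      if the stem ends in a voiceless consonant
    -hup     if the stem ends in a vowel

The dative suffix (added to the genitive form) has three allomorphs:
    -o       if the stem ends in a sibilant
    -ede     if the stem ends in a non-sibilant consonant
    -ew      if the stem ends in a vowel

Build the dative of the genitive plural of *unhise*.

unhisemuhupede

*unhise*: final sound = /e/, a vowel → -mu → *unhisemu*.
Since the final sound of the plural form *unhisemu* is /u/ (a vowel), it takes -hup, giving *unhisemuhup*.
The final sound of the genitive form *unhisemuhup* is /p/, which is a non-sibilant consonant, so the dative suffix is -ede, giving *unhisemuhupede*.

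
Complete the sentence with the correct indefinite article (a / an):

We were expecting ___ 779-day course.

The indefinite article is chosen by the initial *sound* of the following word, not its spelling.
The number *779* is spoken "seven hundred …", beginning with /ˈsɛvən/ — a consonant sound.
So the article is *a*: We were expecting a 779-day course.

a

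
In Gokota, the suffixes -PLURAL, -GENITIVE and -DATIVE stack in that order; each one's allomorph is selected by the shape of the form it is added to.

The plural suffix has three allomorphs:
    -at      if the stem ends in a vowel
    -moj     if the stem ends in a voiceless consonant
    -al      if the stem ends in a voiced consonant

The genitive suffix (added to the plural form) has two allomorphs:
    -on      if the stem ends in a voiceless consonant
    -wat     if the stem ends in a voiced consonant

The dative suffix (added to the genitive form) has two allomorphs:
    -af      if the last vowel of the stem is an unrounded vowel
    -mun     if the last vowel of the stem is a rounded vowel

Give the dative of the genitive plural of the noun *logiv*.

*logiv* — final sound /v/ (a voiced consonant) → -al → *logival*.
The final consonant of the plural form *logival* is /l/, which is voiced, so the genitive suffix is -wat, giving *logivalwat*.
The last vowel of the genitive form *logivalwat* is /a/, which is an unrounded vowel, so the dative suffix is -af, giving *logivalwataf*.

logivalwataf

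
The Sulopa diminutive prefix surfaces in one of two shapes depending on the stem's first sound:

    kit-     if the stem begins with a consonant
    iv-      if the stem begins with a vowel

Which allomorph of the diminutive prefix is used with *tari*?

*tari* — first sound /t/ (a consonant) → kit-.

kit-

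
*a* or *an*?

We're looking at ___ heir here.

an

The indefinite article is chosen by the initial *sound* of the following word, not its spelling.
*heir* begins with the sound /ɛ/ (silent h) — a vowel sound.
So the article is *an*: We're looking at an heir here.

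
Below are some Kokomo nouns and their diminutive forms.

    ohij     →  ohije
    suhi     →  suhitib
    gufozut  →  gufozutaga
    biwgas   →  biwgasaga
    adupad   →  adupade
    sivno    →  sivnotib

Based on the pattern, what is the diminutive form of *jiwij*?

jiwije

The alternation tracks the final sound of the stem — -aga when the stem ends in a voiceless consonant (*gufozut*, *biwgas*); -e when the stem ends in a voiced consonant (*ohij*, *adupad*); -tib when the stem ends in a vowel (*suhi*, *sivno*).
*jiwij*: final sound = /j/, a voiced consonant → -e → *jiwije*.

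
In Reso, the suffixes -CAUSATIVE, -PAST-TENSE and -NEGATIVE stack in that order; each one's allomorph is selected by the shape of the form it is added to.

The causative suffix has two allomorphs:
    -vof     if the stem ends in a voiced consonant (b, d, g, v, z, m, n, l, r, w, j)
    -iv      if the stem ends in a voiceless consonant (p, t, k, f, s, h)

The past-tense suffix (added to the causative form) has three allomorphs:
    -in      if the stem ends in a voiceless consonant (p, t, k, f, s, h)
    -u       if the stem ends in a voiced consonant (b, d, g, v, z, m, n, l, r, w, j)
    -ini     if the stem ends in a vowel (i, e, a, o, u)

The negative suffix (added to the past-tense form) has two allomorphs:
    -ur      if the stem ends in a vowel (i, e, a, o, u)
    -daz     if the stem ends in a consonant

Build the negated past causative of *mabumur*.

Since the final consonant of *mabumur* is /r/ (voiced), it takes -vof, giving *mabumurvof*.
The causative form *mabumurvof*: final sound = /f/, a voiceless consonant → -in → *mabumurvofin*.
The final sound of the past-tense form *mabumurvofin* is /n/, which is a consonant, so the negative suffix is -daz, giving *mabumurvofindaz*.

mabumurvofindaz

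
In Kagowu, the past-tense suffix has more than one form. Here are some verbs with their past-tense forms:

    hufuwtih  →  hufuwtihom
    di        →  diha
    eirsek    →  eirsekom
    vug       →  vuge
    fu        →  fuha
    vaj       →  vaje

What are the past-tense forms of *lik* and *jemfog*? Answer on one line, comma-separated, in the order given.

likom, jemfoge

Looking at the final sound of each stem: -om when the stem ends in a voiceless consonant (*hufuwtih*, *eirsek*); -e when the stem ends in a voiced consonant (*vug*, *vaj*); -ha when the stem ends in a vowel (*di*, *fu*).
*lik*: final sound = /k/, a voiceless consonant → -om → *likom*.
*jemfog*: final sound = /g/, a voiced consonant → -e → *jemfoge*.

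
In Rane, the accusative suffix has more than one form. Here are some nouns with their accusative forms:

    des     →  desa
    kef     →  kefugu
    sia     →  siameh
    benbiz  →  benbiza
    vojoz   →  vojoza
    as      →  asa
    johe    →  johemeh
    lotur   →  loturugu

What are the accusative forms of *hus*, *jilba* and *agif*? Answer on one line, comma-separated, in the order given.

The suffix is conditioned by the final sound: -a when the stem ends in a sibilant (*des*, *benbiz*, *vojoz*, *as*); -ugu when the stem ends in a non-sibilant consonant (*kef*, *lotur*); -meh when the stem ends in a vowel (*sia*, *johe*).
*hus* — final sound /s/ (a sibilant) → -a → *husa*.
*jilba* — final sound /a/ (a vowel) → -meh → *jilbameh*.
*agif* — final sound /f/ (a non-sibilant consonant) → -ugu → *agifugu*.

husa, jilbameh, agifugu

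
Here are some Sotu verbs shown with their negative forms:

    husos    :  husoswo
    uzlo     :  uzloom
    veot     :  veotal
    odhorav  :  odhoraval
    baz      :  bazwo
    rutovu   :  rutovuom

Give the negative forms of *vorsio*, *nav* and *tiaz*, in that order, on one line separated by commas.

vorsioom, naval, tiazwo

The suffix is conditioned by the final sound: -wo when the stem ends in a sibilant (*husos*, *baz*); -al when the stem ends in a non-sibilant consonant (*veot*, *odhorav*); -om when the stem ends in a vowel (*uzlo*, *rutovu*).
*vorsio* — final sound /o/ (a vowel) → -om → *vorsioom*.
*nav* — final sound /v/ (a non-sibilant consonant) → -al → *naval*.
*tiaz* — final sound /z/ (a sibilant) → -wo → *tiazwo*.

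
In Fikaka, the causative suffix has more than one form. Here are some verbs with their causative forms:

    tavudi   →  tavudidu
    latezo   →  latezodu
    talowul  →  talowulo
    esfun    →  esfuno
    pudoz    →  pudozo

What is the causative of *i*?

The suffix is conditioned by the final sound: -o when the stem ends in a consonant (*talowul*, *esfun*, *pudoz*); -du when the stem ends in a vowel (*tavudi*, *latezo*).
The final sound of *i* is /i/, which is a vowel, so the suffix is -du, giving *idu*.

idu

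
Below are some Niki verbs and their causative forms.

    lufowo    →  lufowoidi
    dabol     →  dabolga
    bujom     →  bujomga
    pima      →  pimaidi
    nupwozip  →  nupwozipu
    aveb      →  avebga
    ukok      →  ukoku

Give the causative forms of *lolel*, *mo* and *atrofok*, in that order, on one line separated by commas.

lolelga, moidi, atrofoku

Looking at the final sound of each stem: -u when the stem ends in a voiceless consonant (*nupwozip*, *ukok*); -ga when the stem ends in a voiced consonant (*dabol*, *bujom*, *aveb*); -idi when the stem ends in a vowel (*lufowo*, *pima*).
*lolel*: final sound = /l/, a voiced consonant → -ga → *lolelga*.
*mo* — final sound /o/ (a vowel) → -idi → *moidi*.
Since the final sound of *atrofok* is /k/ (a voiceless consonant), it takes -u, giving *atrofoku*.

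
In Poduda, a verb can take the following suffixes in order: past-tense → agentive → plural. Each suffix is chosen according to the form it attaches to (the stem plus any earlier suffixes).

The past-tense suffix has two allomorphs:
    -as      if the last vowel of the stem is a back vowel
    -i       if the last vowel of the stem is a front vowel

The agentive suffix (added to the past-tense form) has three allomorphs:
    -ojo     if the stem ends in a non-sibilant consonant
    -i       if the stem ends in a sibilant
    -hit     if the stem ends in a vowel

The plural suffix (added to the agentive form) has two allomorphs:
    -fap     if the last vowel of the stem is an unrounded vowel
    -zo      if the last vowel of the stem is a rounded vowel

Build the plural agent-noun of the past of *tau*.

tauasifap

*tau*: last vowel = /u/, a back vowel → -as → *tauas*.
Since the final sound of the past-tense form *tauas* is /s/ (a sibilant), it takes -i, giving *tauasi*.
The agentive form *tauasi*: last vowel = /i/, an unrounded vowel → -fap → *tauasifap*.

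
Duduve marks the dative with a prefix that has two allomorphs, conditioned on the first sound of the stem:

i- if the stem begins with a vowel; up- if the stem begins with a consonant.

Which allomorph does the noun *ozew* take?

i-

Since the first sound of *ozew* is /o/ (a vowel), it takes i-.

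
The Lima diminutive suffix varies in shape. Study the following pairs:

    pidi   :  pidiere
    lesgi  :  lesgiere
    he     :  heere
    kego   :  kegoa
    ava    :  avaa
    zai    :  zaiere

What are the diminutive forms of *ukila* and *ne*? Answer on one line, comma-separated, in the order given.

ukilaa, neere

Looking at the last vowel of each stem: -ere when the last vowel of the stem is a front vowel (*pidi*, *lesgi*, *he*, *zai*); -a when the last vowel of the stem is a back vowel (*kego*, *ava*).
*ukila*: last vowel = /a/, a back vowel → -a → *ukilaa*.
*ne*: last vowel = /e/, a front vowel → -ere → *neere*.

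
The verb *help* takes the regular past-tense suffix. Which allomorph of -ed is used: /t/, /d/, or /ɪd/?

The stem *help* ends in a voiceless consonant other than /t/.
The -ed suffix is realized as /ɪd/ after /t, d/; as /t/ after other voiceless consonants; and as /d/ after other voiced sounds.
So -ed on *help* is pronounced /t/.

/t/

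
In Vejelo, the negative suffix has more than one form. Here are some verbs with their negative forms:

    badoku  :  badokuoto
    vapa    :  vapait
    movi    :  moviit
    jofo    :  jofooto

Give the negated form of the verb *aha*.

ahait

The pattern is rounding harmony: -oto when the last vowel of the stem is a rounded vowel (*badoku*, *jofo*); -it when the last vowel of the stem is an unrounded vowel (*vapa*, *movi*).
Since the last vowel of *aha* is /a/ (an unrounded vowel), it takes -it, giving *ahait*.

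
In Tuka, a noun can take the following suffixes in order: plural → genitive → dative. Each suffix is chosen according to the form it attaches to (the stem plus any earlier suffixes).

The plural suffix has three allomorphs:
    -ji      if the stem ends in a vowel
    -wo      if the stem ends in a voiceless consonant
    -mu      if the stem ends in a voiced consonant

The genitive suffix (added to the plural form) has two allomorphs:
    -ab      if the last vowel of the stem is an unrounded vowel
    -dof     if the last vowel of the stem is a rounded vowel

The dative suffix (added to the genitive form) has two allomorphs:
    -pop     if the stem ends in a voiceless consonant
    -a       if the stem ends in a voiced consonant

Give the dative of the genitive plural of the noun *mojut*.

Since the final sound of *mojut* is /t/ (a voiceless consonant), it takes -wo, giving *mojutwo*.
The plural form *mojutwo*: last vowel = /o/, a rounded vowel → -dof → *mojutwodof*.
The genitive form *mojutwodof*: final consonant = /f/, voiceless → -pop → *mojutwodofpop*.

mojutwodofpop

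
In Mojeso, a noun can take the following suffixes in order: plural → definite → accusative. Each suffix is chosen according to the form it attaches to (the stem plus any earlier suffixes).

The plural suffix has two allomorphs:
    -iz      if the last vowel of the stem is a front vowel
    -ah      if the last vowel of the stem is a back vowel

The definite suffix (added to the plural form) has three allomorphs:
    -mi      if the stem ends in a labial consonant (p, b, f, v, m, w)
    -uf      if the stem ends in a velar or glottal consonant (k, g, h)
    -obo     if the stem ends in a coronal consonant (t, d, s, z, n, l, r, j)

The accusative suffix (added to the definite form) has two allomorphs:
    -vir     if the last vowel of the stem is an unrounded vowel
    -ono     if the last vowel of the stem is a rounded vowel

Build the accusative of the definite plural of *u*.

uahufono

The last vowel of *u* is /u/, which is a back vowel, so the plural suffix is -ah, giving *uah*.
The final consonant of the plural form *uah* is /h/, which is velar/glottal, so the definite suffix is -uf, giving *uahuf*.
The definite form *uahuf*: last vowel = /u/, a rounded vowel → -ono → *uahufono*.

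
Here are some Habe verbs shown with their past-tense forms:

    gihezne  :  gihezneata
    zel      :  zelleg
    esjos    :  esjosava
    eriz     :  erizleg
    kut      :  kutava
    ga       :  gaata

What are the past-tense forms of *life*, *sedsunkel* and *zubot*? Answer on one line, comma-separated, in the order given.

lifeata, sedsunkelleg, zubotava

The suffix is conditioned by the final sound: -ava when the stem ends in a voiceless consonant (*esjos*, *kut*); -leg when the stem ends in a voiced consonant (*zel*, *eriz*); -ata when the stem ends in a vowel (*gihezne*, *ga*).
The final sound of *life* is /e/, which is a vowel, so the suffix is -ata, giving *lifeata*.
*sedsunkel*: final sound = /l/, a voiced consonant → -leg → *sedsunkelleg*.
*zubot* — final sound /t/ (a voiceless consonant) → -ava → *zubotava*.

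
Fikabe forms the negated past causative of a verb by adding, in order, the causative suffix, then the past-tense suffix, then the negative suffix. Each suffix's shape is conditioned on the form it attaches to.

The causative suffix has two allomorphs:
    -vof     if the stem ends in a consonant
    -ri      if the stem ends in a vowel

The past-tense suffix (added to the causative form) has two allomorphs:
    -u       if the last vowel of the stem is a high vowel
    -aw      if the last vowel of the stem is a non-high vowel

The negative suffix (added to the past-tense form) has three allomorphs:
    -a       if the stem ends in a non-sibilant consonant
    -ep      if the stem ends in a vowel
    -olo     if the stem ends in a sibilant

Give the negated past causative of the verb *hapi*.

hapiriuep

The final sound of *hapi* is /i/, which is a vowel, so the causative suffix is -ri, giving *hapiri*.
Since the last vowel of the causative form *hapiri* is /i/ (a high vowel), it takes -u, giving *hapiriu*.
Since the final sound of the past-tense form *hapiriu* is /u/ (a vowel), it takes -ep, giving *hapiriuep*.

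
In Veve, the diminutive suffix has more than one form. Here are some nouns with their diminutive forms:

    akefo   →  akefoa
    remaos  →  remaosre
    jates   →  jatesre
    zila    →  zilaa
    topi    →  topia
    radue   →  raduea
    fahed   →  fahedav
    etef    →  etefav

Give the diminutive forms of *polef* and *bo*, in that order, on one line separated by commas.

polefav, boa

The alternation tracks the final sound of the stem — -re when the stem ends in a sibilant (*remaos*, *jates*); -av when the stem ends in a non-sibilant consonant (*fahed*, *etef*); -a when the stem ends in a vowel (*akefo*, *zila*, *topi*, *radue*).
Since the final sound of *polef* is /f/ (a non-sibilant consonant), it takes -av, giving *polefav*.
Since the final sound of *bo* is /o/ (a vowel), it takes -a, giving *boa*.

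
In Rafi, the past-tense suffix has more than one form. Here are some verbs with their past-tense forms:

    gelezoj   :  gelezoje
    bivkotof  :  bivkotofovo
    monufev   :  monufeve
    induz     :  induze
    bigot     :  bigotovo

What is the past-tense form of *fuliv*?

The pattern is voicing of the final consonant: -ovo when the stem ends in a voiceless consonant (*bivkotof*, *bigot*); -e when the stem ends in a voiced consonant (*gelezoj*, *monufev*, *induz*).
*fuliv* — final consonant /v/ (voiced) → -e → *fulive*.

fulive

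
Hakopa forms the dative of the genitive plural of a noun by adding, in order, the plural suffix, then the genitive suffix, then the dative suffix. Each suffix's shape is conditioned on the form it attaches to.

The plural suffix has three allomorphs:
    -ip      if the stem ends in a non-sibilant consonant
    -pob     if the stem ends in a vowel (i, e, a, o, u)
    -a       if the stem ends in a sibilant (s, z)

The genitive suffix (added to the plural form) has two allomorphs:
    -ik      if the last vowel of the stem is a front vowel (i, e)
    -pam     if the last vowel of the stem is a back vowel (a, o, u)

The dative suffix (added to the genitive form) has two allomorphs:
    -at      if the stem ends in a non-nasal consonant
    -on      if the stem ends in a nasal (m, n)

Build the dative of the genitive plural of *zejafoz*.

zejafozapamon

Since the final sound of *zejafoz* is /z/ (a sibilant), it takes -a, giving *zejafoza*.
Since the last vowel of the plural form *zejafoza* is /a/ (a back vowel), it takes -pam, giving *zejafozapam*.
Since the final consonant of the genitive form *zejafozapam* is /m/ (a nasal), it takes -on, giving *zejafozapamon*.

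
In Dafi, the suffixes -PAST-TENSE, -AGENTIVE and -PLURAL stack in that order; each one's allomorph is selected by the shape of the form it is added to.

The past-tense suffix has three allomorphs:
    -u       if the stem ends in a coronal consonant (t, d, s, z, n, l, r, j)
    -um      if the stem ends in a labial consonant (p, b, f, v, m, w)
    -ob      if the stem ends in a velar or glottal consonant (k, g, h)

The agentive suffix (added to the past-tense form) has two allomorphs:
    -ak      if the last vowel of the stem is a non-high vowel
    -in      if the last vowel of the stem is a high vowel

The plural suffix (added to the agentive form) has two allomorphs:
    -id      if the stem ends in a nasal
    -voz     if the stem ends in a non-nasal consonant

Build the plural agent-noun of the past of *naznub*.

*naznub* — final consonant /b/ (labial) → -um → *naznubum*.
The past-tense form *naznubum*: last vowel = /u/, a high vowel → -in → *naznubumin*.
The agentive form *naznubumin*: final consonant = /n/, a nasal → -id → *naznubuminid*.

naznubuminid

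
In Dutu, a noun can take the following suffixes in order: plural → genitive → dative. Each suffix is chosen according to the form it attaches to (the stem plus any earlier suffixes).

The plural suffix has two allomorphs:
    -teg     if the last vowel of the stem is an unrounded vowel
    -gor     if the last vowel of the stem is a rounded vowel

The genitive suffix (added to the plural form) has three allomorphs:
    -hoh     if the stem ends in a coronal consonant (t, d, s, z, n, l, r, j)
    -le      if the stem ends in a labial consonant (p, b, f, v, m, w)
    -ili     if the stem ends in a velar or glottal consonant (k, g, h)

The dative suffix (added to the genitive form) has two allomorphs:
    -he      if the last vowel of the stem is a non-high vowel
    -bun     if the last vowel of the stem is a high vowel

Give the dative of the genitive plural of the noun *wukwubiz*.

wukwubiztegilibun

Since the last vowel of *wukwubiz* is /i/ (an unrounded vowel), it takes -teg, giving *wukwubizteg*.
The plural form *wukwubizteg*: final consonant = /g/, velar/glottal → -ili → *wukwubiztegili*.
The last vowel of the genitive form *wukwubiztegili* is /i/, which is a high vowel, so the dative suffix is -bun, giving *wukwubiztegilibun*.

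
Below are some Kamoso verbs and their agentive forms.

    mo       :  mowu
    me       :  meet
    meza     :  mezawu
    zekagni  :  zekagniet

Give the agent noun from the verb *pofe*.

The pattern is front/back vowel harmony: -et when the last vowel of the stem is a front vowel (*me*, *zekagni*); -wu when the last vowel of the stem is a back vowel (*mo*, *meza*).
*pofe* — last vowel /e/ (a front vowel) → -et → *pofeet*.

pofeet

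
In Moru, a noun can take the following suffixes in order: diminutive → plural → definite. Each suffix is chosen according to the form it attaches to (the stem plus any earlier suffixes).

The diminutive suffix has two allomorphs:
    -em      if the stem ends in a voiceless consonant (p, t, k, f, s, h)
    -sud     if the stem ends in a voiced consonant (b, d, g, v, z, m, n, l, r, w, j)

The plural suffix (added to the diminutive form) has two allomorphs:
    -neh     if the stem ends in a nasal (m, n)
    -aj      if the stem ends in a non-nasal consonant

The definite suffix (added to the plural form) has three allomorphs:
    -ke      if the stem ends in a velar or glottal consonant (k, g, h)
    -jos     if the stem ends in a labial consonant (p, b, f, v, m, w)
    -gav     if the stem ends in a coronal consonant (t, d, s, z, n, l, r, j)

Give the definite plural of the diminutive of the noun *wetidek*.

The final consonant of *wetidek* is /k/, which is voiceless, so the diminutive suffix is -em, giving *wetidekem*.
Since the final consonant of the diminutive form *wetidekem* is /m/ (a nasal), it takes -neh, giving *wetidekemneh*.
The final consonant of the plural form *wetidekemneh* is /h/, which is velar/glottal, so the definite suffix is -ke, giving *wetidekemnehke*.

wetidekemnehke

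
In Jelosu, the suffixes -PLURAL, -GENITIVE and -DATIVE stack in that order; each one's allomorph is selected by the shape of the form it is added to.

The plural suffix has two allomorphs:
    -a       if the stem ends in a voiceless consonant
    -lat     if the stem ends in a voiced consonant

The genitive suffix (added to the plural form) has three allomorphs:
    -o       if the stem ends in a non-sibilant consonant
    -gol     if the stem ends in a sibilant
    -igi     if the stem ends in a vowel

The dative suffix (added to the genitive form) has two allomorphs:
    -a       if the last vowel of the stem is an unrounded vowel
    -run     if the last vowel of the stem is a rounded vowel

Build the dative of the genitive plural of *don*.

*don* — final consonant /n/ (voiced) → -lat → *donlat*.
The plural form *donlat*: final sound = /t/, a non-sibilant consonant → -o → *donlato*.
The last vowel of the genitive form *donlato* is /o/, which is a rounded vowel, so the dative suffix is -run, giving *donlatorun*.

donlatorun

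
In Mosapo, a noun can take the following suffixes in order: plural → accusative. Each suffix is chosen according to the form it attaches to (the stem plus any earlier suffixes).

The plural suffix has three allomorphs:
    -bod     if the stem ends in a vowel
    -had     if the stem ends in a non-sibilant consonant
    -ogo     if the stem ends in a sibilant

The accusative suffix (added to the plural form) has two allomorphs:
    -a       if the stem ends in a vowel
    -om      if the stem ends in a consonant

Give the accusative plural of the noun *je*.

*je* — final sound /e/ (a vowel) → -bod → *jebod*.
Since the final sound of the plural form *jebod* is /d/ (a consonant), it takes -om, giving *jebodom*.

jebodom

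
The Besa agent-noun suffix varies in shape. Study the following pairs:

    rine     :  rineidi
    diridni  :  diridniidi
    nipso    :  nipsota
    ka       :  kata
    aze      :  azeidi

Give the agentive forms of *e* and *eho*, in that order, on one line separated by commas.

eidi, ehota

Looking at the last vowel of each stem: -idi when the last vowel of the stem is a front vowel (*rine*, *diridni*, *aze*); -ta when the last vowel of the stem is a back vowel (*nipso*, *ka*).
Since the last vowel of *e* is /e/ (a front vowel), it takes -idi, giving *eidi*.
*eho*: last vowel = /o/, a back vowel → -ta → *ehota*.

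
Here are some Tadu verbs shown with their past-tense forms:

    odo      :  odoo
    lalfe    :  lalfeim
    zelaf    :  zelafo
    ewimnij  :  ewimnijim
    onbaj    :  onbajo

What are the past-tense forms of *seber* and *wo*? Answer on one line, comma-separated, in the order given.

seberim, woo

The pattern is front/back vowel harmony: -im when the last vowel of the stem is a front vowel (*lalfe*, *ewimnij*); -o when the last vowel of the stem is a back vowel (*odo*, *zelaf*, *onbaj*).
*seber*: last vowel = /e/, a front vowel → -im → *seberim*.
*wo*: last vowel = /o/, a back vowel → -o → *woo*.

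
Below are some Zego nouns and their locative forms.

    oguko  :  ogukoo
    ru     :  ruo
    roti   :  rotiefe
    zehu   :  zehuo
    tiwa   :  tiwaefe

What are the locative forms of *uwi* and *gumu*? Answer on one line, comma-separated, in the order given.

The suffix is conditioned by the last vowel: -o when the last vowel of the stem is a rounded vowel (*oguko*, *ru*, *zehu*); -efe when the last vowel of the stem is an unrounded vowel (*roti*, *tiwa*).
The last vowel of *uwi* is /i/, which is an unrounded vowel, so the suffix is -efe, giving *uwiefe*.
The last vowel of *gumu* is /u/, which is a rounded vowel, so the suffix is -o, giving *gumuo*.

uwiefe, gumuo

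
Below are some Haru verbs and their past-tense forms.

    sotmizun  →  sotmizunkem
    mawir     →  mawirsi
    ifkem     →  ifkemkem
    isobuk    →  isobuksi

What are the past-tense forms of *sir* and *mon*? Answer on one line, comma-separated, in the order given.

sirsi, monkem

The suffix is conditioned by the final consonant: -kem when the stem ends in a nasal (*sotmizun*, *ifkem*); -si when the stem ends in a non-nasal consonant (*mawir*, *isobuk*).
*sir*: final consonant = /r/, non-nasal → -si → *sirsi*.
Since the final consonant of *mon* is /n/ (a nasal), it takes -kem, giving *monkem*.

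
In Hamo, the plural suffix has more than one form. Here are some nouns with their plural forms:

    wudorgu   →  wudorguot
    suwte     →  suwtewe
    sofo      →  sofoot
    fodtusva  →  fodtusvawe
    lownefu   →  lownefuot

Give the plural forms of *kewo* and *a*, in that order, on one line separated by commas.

The suffix is conditioned by the last vowel: -ot when the last vowel of the stem is a rounded vowel (*wudorgu*, *sofo*, *lownefu*); -we when the last vowel of the stem is an unrounded vowel (*suwte*, *fodtusva*).
The last vowel of *kewo* is /o/, which is a rounded vowel, so the suffix is -ot, giving *kewoot*.
The last vowel of *a* is /a/, which is an unrounded vowel, so the suffix is -we, giving *awe*.

kewoot, awe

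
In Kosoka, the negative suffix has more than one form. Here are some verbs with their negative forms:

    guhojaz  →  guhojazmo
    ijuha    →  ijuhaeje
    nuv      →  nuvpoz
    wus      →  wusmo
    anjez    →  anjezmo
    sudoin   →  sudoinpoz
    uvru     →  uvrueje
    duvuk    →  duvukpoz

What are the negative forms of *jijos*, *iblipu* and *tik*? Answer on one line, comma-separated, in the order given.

jijosmo, iblipueje, tikpoz

The alternation tracks the final sound of the stem — -mo when the stem ends in a sibilant (*guhojaz*, *wus*, *anjez*); -poz when the stem ends in a non-sibilant consonant (*nuv*, *sudoin*, *duvuk*); -eje when the stem ends in a vowel (*ijuha*, *uvru*).
*jijos*: final sound = /s/, a sibilant → -mo → *jijosmo*.
The final sound of *iblipu* is /u/, which is a vowel, so the suffix is -eje, giving *iblipueje*.
*tik* — final sound /k/ (a non-sibilant consonant) → -poz → *tikpoz*.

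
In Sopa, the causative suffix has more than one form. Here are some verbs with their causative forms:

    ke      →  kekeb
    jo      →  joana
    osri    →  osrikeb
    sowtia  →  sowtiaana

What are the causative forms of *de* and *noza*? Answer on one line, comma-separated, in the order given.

dekeb, nozaana

Looking at the last vowel of each stem: -keb when the last vowel of the stem is a front vowel (*ke*, *osri*); -ana when the last vowel of the stem is a back vowel (*jo*, *sowtia*).
*de*: last vowel = /e/, a front vowel → -keb → *dekeb*.
*noza*: last vowel = /a/, a back vowel → -ana → *nozaana*.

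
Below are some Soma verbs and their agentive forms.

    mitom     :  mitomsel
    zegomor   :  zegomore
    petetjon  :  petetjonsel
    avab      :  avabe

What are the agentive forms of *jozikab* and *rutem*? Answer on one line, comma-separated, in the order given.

Looking at the final consonant of each stem: -sel when the stem ends in a nasal (*mitom*, *petetjon*); -e when the stem ends in a non-nasal consonant (*zegomor*, *avab*).
*jozikab* — final consonant /b/ (non-nasal) → -e → *jozikabe*.
*rutem* — final consonant /m/ (a nasal) → -sel → *rutemsel*.

jozikabe, rutemsel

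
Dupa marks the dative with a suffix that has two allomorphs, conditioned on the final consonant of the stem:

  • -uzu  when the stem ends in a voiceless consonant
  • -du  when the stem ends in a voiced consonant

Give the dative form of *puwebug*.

*puwebug* — final consonant /g/ (voiced) → -du → *puwebugdu*.

puwebugdu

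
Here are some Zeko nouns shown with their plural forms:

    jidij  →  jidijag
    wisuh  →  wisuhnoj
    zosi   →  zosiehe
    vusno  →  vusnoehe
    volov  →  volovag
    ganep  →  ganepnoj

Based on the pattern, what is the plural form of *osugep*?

osugepnoj

The alternation tracks the final sound of the stem — -noj when the stem ends in a voiceless consonant (*wisuh*, *ganep*); -ag when the stem ends in a voiced consonant (*jidij*, *volov*); -ehe when the stem ends in a vowel (*zosi*, *vusno*).
*osugep*: final sound = /p/, a voiceless consonant → -noj → *osugepnoj*.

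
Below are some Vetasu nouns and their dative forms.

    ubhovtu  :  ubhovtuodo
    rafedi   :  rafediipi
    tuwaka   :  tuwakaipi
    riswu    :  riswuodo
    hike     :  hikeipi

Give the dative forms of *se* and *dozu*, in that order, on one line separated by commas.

seipi, dozuodo

The alternation tracks the last vowel of the stem — -odo when the last vowel of the stem is a rounded vowel (*ubhovtu*, *riswu*); -ipi when the last vowel of the stem is an unrounded vowel (*rafedi*, *tuwaka*, *hike*).
The last vowel of *se* is /e/, which is an unrounded vowel, so the suffix is -ipi, giving *seipi*.
Since the last vowel of *dozu* is /u/ (a rounded vowel), it takes -odo, giving *dozuodo*.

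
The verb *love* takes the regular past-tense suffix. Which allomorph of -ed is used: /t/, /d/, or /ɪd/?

The stem *love* ends in a voiced sound other than /d/.
The -ed suffix is realized as /ɪd/ after /t, d/; as /t/ after other voiceless consonants; and as /d/ after other voiced sounds.
So -ed on *love* is pronounced /d/.

/d/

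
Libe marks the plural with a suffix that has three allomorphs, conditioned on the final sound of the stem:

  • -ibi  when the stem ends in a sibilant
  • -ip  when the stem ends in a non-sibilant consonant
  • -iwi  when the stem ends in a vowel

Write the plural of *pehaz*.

*pehaz*: final sound = /z/, a sibilant → -ibi → *pehazibi*.

pehazibi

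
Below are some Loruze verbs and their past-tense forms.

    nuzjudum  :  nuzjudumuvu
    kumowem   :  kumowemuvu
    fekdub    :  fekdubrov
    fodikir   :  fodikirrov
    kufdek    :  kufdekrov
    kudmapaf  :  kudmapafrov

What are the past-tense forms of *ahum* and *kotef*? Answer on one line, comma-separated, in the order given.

ahumuvu, kotefrov

The suffix is conditioned by the final consonant: -uvu when the stem ends in a nasal (*nuzjudum*, *kumowem*); -rov when the stem ends in a non-nasal consonant (*fekdub*, *fodikir*, *kufdek*, *kudmapaf*).
*ahum* — final consonant /m/ (a nasal) → -uvu → *ahumuvu*.
Since the final consonant of *kotef* is /f/ (non-nasal), it takes -rov, giving *kotefrov*.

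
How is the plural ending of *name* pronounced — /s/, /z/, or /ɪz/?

The stem *name* ends in a voiced non-sibilant sound.
The plural suffix surfaces as /ɪz/ after sibilants, /s/ after other voiceless consonants, and /z/ after other voiced sounds.
So the plural -s on *name* is pronounced /z/.

/z/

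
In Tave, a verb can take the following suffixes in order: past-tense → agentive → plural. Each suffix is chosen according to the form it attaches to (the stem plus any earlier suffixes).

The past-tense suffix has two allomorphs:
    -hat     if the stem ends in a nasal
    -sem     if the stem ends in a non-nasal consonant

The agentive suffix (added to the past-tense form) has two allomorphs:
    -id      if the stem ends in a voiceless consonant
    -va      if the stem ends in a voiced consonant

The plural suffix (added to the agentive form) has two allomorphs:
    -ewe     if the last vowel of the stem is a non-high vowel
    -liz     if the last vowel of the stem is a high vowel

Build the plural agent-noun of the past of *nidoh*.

The final consonant of *nidoh* is /h/, which is non-nasal, so the past-tense suffix is -sem, giving *nidohsem*.
The past-tense form *nidohsem*: final consonant = /m/, voiced → -va → *nidohsemva*.
The last vowel of the agentive form *nidohsemva* is /a/, which is a non-high vowel, so the plural suffix is -ewe, giving *nidohsemvaewe*.

nidohsemvaewe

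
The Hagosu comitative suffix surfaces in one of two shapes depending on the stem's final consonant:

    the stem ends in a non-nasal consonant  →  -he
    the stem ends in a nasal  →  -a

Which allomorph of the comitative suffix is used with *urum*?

-a

The final consonant of *urum* is /m/, which is a nasal, so the suffix is -a.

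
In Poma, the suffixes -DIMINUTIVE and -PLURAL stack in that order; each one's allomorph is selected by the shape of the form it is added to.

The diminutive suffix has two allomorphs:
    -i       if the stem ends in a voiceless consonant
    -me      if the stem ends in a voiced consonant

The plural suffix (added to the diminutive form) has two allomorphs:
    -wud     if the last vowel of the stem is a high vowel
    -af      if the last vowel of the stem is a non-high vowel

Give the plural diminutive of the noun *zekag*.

zekagmeaf

Since the final consonant of *zekag* is /g/ (voiced), it takes -me, giving *zekagme*.
The diminutive form *zekagme* — last vowel /e/ (a non-high vowel) → -af → *zekagmeaf*.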